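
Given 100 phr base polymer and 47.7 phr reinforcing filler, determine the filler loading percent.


Filler % = filler / (rubber + filler) * 100
= 47.7 / (100 + 47.7) * 100
= 47.7 / 147.7 * 100
= 32.3%

32.3%


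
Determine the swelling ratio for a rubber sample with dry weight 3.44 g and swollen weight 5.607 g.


Q = W_swollen / W_dry
Q = 5.607 / 3.44
Q = 1.63

Q = 1.63


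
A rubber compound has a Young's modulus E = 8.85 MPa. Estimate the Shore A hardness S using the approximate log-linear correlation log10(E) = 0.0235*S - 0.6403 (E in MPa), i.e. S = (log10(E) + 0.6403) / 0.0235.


log10(E) = 0.0235*S - 0.6403  =>  S = (log10(E) + 0.6403) / 0.0235
log10(8.85) = 0.946943
S = (0.946943 + 0.6403) / 0.0235 = 1.587243 / 0.0235
S = 67.5

Shore A = 67.5


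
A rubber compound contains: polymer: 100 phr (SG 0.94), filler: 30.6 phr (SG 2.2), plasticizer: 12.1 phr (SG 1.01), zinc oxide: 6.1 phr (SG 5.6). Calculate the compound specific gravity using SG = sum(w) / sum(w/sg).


Sum of weights = 148.8
Volume contributions:
  polymer: 100/0.94 = 106.3830
  filler: 30.6/2.2 = 13.9091
  plasticizer: 12.1/1.01 = 11.9802
  zinc oxide: 6.1/5.6 = 1.0893
Sum of volumes = 133.3616
SG = 148.8 / 133.3616 = 1.116

SG = 1.116


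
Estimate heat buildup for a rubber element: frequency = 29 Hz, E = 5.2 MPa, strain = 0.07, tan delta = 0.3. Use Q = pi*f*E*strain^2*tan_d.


Q = pi * f * E * strain^2 * tan_d
= pi * 29 * 5.2 * 0.07^2 * 0.3
= pi * 29 * 5.2 * 0.0049 * 0.3
= 0.6964

Q = 0.6964


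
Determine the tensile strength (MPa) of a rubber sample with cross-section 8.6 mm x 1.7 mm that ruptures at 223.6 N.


Area = width * thickness = 8.6 * 1.7 = 14.62 mm^2
TS = force / area = 223.6 / 14.62 = 15.29 MPa

15.29 MPa


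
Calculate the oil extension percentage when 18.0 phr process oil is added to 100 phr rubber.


Oil % = oil / (100 + oil) * 100
= 18.0 / (100 + 18.0) * 100
= 18.0 / 118.0 * 100
= 15.25%

15.25%


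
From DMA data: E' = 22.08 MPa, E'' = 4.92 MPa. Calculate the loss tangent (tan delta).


tan delta = E'' / E'
= 4.92 / 22.08
= 0.2228

tan delta = 0.2228


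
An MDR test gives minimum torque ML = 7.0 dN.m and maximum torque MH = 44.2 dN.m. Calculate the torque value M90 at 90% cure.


M90 = ML + 0.9 * (MH - ML)
M90 = 7.0 + 0.9 * (44.2 - 7.0)
M90 = 7.0 + 0.9 * 37.2
M90 = 40.48 dN.m

40.48 dN.m


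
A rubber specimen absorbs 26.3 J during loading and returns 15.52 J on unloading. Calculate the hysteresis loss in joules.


Hysteresis loss = loading - unloading
= 26.3 - 15.52
= 10.78 J

10.78 J


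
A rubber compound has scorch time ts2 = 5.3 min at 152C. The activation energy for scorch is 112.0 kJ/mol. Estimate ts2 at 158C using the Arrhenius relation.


Convert temperatures: T1 = 152 + 273.15 = 425.15 K, T2 = 158 + 273.15 = 431.15 K
ts2_new = 5.3 * exp(112000 / 8.314 * (1/431.15 - 1/425.15))
1/T2 - 1/T1 = -3.2733e-05
ts2_new = 3.41 min

3.41 min


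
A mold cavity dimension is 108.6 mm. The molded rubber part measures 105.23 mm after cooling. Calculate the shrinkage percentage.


Shrinkage = (mold - part) / mold * 100
= (108.6 - 105.23) / 108.6 * 100
= 3.37 / 108.6 * 100
= 3.1%

3.1%


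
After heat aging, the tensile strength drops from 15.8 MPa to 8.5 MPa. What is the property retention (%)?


Retention = aged / original * 100
= 8.5 / 15.8 * 100
= 53.8%

53.8%


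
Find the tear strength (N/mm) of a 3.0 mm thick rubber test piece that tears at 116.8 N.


Tear strength = force / thickness
= 116.8 / 3.0
= 38.93 N/mm

38.93 N/mm


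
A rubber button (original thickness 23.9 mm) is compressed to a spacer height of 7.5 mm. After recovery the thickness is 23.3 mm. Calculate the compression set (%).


CS = (t0 - recovered) / (t0 - ts) * 100
= (23.9 - 23.3) / (23.9 - 7.5) * 100
= 0.6 / 16.4 * 100
= 3.7%

3.7%


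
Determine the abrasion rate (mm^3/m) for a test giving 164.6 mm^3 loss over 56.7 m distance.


Rate = volume_loss / distance
= 164.6 / 56.7
= 2.903 mm^3/m

2.903 mm^3/m


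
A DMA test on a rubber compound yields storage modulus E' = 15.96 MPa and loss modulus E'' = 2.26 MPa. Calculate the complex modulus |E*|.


|E*| = sqrt(E'^2 + E''^2)
= sqrt(15.96^2 + 2.26^2)
= sqrt(254.7216 + 5.1076)
= 16.119 MPa

16.119 MPa


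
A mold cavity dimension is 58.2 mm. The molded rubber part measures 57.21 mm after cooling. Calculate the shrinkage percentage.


Shrinkage = (mold - part) / mold * 100
= (58.2 - 57.21) / 58.2 * 100
= 0.99 / 58.2 * 100
= 1.7%

1.7%


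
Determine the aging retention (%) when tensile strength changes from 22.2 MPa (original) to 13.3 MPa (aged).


Retention = aged / original * 100
= 13.3 / 22.2 * 100
= 59.9%

59.9%


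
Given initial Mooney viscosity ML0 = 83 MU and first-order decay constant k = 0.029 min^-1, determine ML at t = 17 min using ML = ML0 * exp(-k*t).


ML = ML0 * exp(-k * t)
ML = 83 * exp(-0.029 * 17)
ML = 83 * 0.6108
ML = 50.7 MU

50.7 MU


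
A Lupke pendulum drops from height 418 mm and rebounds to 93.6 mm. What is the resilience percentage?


Resilience = h_rebound / h_drop * 100
= 93.6 / 418 * 100
= 22.4%

22.4%


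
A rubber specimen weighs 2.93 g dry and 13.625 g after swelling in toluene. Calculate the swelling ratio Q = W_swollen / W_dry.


Q = W_swollen / W_dry
Q = 13.625 / 2.93
Q = 4.65

Q = 4.65


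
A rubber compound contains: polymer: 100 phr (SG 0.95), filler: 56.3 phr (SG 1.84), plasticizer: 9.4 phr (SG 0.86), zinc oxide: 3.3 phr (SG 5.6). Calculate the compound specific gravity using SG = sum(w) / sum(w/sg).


Sum of weights = 169.0
Volume contributions:
  polymer: 100/0.95 = 105.2632
  filler: 56.3/1.84 = 30.5978
  plasticizer: 9.4/0.86 = 10.9302
  zinc oxide: 3.3/5.6 = 0.5893
Sum of volumes = 147.3805
SG = 169.0 / 147.3805 = 1.147

SG = 1.147


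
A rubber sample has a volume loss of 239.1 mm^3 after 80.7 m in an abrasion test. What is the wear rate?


Rate = volume_loss / distance
= 239.1 / 80.7
= 2.963 mm^3/m

2.963 mm^3/m


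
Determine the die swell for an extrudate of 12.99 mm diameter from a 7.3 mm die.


Die swell ratio = D_extrudate / D_die
= 12.99 / 7.3
= 1.779

Die swell = 1.779


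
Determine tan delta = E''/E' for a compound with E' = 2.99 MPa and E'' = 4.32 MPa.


tan delta = E'' / E'
= 4.32 / 2.99
= 1.4448

tan delta = 1.4448


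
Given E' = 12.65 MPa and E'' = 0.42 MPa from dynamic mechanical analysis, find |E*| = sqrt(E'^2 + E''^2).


|E*| = sqrt(E'^2 + E''^2)
= sqrt(12.65^2 + 0.42^2)
= sqrt(160.0225 + 0.1764)
= 12.657 MPa

12.657 MPa


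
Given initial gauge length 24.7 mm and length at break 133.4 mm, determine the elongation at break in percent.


Elongation = (Lf - L0) / L0 * 100
= (133.4 - 24.7) / 24.7 * 100
= 108.7 / 24.7 * 100
= 440.1%

440.1%


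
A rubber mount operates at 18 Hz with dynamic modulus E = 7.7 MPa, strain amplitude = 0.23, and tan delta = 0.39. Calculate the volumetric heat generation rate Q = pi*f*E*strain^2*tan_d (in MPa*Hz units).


Q = pi * f * E * strain^2 * tan_d
= pi * 18 * 7.7 * 0.23^2 * 0.39
= pi * 18 * 7.7 * 0.0529 * 0.39
= 8.9832

Q = 8.9832


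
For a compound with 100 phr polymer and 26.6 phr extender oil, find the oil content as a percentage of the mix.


Oil % = oil / (100 + oil) * 100
= 26.6 / (100 + 26.6) * 100
= 26.6 / 126.6 * 100
= 21.01%

21.01%


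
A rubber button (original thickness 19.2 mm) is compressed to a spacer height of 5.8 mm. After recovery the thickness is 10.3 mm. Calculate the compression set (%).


CS = (t0 - recovered) / (t0 - ts) * 100
= (19.2 - 10.3) / (19.2 - 5.8) * 100
= 8.9 / 13.4 * 100
= 66.4%

66.4%


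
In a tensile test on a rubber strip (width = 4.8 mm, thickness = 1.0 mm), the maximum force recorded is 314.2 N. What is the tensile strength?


Area = width * thickness = 4.8 * 1.0 = 4.8 mm^2
TS = force / area = 314.2 / 4.8 = 65.46 MPa

65.46 MPa


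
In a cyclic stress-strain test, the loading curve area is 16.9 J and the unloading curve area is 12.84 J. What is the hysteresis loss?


Hysteresis loss = loading - unloading
= 16.9 - 12.84
= 4.06 J

4.06 J


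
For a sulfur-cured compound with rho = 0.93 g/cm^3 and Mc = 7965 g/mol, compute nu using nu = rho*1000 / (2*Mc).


nu = rho * 1000 / (2 * Mc)
nu = 0.93 * 1000 / (2 * 7965)
nu = 930.0 / 15930
nu = 0.0584 mol/L

0.0584 mol/L


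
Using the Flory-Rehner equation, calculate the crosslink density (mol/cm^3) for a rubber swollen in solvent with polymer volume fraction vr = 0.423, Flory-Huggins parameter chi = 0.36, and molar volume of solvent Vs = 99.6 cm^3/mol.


ln(1 - vr) = ln(1 - 0.423) = -0.5499
Numerator = -((-0.5499) + 0.423 + 0.36 * 0.423^2) = 0.0625
Denominator = 99.6 * (0.423^(1/3) - 0.423/2) = 53.7009
nu = 0.0625 / 53.7009 = 0.0012 mol/cm^3

0.0012 mol/cm^3


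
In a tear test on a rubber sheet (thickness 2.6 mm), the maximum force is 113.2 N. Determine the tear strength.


Tear strength = force / thickness
= 113.2 / 2.6
= 43.54 N/mm

43.54 N/mm


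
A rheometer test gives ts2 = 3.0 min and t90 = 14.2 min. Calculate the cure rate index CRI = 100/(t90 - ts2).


CRI = 100 / (t90 - ts2)
= 100 / (14.2 - 3.0)
= 100 / 11.2
= 8.93 min^-1

8.93 min^-1


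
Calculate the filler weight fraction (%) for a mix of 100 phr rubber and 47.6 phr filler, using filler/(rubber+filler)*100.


Filler % = filler / (rubber + filler) * 100
= 47.6 / (100 + 47.6) * 100
= 47.6 / 147.6 * 100
= 32.25%

32.25%


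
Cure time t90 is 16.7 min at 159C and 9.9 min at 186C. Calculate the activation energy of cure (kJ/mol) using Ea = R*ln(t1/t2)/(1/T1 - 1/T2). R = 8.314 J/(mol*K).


T1 = 432.15 K, T2 = 459.15 K
1/T1 - 1/T2 = 1.3607e-04
ln(t1/t2) = ln(16.7/9.9) = 0.5229
Ea = 8.314 * 0.5229 / 1.3607e-04 = 31947.1689 J/mol
Ea = 31.95 kJ/mol

31.95 kJ/mol


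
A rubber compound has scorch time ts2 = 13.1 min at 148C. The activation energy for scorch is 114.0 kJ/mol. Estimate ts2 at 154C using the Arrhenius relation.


Convert temperatures: T1 = 148 + 273.15 = 421.15 K, T2 = 154 + 273.15 = 427.15 K
ts2_new = 13.1 * exp(114000 / 8.314 * (1/427.15 - 1/421.15))
1/T2 - 1/T1 = -3.3353e-05
ts2_new = 8.29 min

8.29 min


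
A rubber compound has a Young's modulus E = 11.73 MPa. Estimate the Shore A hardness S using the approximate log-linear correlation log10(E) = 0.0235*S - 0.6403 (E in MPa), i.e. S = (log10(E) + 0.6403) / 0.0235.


log10(E) = 0.0235*S - 0.6403  =>  S = (log10(E) + 0.6403) / 0.0235
log10(11.73) = 1.069298
S = (1.069298 + 0.6403) / 0.0235 = 1.709598 / 0.0235
S = 72.7

Shore A = 72.7


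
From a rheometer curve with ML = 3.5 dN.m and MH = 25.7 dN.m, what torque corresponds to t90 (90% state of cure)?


M90 = ML + 0.9 * (MH - ML)
M90 = 3.5 + 0.9 * (25.7 - 3.5)
M90 = 3.5 + 0.9 * 22.2
M90 = 23.48 dN.m

23.48 dN.m


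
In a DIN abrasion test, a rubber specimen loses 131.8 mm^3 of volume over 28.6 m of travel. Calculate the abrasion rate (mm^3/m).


Rate = volume_loss / distance
= 131.8 / 28.6
= 4.608 mm^3/m

4.608 mm^3/m


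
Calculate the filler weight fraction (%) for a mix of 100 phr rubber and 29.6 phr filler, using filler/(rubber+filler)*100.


Filler % = filler / (rubber + filler) * 100
= 29.6 / (100 + 29.6) * 100
= 29.6 / 129.6 * 100
= 22.84%

22.84%


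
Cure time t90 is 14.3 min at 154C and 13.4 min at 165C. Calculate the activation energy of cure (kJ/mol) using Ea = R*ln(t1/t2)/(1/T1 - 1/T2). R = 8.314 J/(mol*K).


T1 = 427.15 K, T2 = 438.15 K
1/T1 - 1/T2 = 5.8775e-05
ln(t1/t2) = ln(14.3/13.4) = 0.0650
Ea = 8.314 * 0.0650 / 5.8775e-05 = 9195.3061 J/mol
Ea = 9.2 kJ/mol

9.2 kJ/mol


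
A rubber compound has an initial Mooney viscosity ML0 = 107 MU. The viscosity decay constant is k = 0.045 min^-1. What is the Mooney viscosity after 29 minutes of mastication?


ML = ML0 * exp(-k * t)
ML = 107 * exp(-0.045 * 29)
ML = 107 * 0.2712
ML = 29.02 MU

29.02 MU


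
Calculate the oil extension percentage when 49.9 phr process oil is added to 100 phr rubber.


Oil % = oil / (100 + oil) * 100
= 49.9 / (100 + 49.9) * 100
= 49.9 / 149.9 * 100
= 33.29%

33.29%


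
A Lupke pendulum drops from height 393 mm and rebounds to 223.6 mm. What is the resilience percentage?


Resilience = h_rebound / h_drop * 100
= 223.6 / 393 * 100
= 56.9%

56.9%


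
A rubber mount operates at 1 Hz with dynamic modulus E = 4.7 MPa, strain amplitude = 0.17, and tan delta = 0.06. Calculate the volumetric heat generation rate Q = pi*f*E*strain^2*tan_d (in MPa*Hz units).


Q = pi * f * E * strain^2 * tan_d
= pi * 1 * 4.7 * 0.17^2 * 0.06
= pi * 1 * 4.7 * 0.0289 * 0.06
= 0.0256

Q = 0.0256


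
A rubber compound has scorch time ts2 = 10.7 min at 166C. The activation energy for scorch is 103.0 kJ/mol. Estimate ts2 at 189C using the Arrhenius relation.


Convert temperatures: T1 = 166 + 273.15 = 439.15 K, T2 = 189 + 273.15 = 462.15 K
ts2_new = 10.7 * exp(103000 / 8.314 * (1/462.15 - 1/439.15))
1/T2 - 1/T1 = -1.1333e-04
ts2_new = 2.63 min

2.63 min


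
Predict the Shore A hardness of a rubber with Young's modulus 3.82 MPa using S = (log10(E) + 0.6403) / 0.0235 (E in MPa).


log10(E) = 0.0235*S - 0.6403  =>  S = (log10(E) + 0.6403) / 0.0235
log10(3.82) = 0.582063
S = (0.582063 + 0.6403) / 0.0235 = 1.222363 / 0.0235
S = 52.0

Shore A = 52.0


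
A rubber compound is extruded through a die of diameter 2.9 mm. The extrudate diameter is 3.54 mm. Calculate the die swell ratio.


Die swell ratio = D_extrudate / D_die
= 3.54 / 2.9
= 1.221

Die swell = 1.221


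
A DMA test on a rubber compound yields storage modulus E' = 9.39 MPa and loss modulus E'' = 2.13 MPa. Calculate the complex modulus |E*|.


|E*| = sqrt(E'^2 + E''^2)
= sqrt(9.39^2 + 2.13^2)
= sqrt(88.1721 + 4.5369)
= 9.629 MPa

9.629 MPa


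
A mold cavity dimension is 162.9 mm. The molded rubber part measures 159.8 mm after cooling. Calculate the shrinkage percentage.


Shrinkage = (mold - part) / mold * 100
= (162.9 - 159.8) / 162.9 * 100
= 3.1 / 162.9 * 100
= 1.9%

1.9%


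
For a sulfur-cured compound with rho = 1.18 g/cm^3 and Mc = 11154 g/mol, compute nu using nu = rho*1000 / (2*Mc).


nu = rho * 1000 / (2 * Mc)
nu = 1.18 * 1000 / (2 * 11154)
nu = 1180.0 / 22308
nu = 0.0529 mol/L

0.0529 mol/L


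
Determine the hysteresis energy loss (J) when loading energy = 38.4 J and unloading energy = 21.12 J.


Hysteresis loss = loading - unloading
= 38.4 - 21.12
= 17.28 J

17.28 J


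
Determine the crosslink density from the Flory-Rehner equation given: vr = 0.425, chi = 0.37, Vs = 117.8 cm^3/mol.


ln(1 - vr) = ln(1 - 0.425) = -0.5534
Numerator = -((-0.5534) + 0.425 + 0.37 * 0.425^2) = 0.0616
Denominator = 117.8 * (0.425^(1/3) - 0.425/2) = 63.5351
nu = 0.0616 / 63.5351 = 9.6882e-04 mol/cm^3

9.6882e-04 mol/cm^3


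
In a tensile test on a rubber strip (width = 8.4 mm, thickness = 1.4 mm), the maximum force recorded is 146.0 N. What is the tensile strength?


Area = width * thickness = 8.4 * 1.4 = 11.76 mm^2
TS = force / area = 146.0 / 11.76 = 12.41 MPa

12.41 MPa


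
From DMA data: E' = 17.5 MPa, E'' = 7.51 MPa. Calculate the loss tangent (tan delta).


tan delta = E'' / E'
= 7.51 / 17.5
= 0.4291

tan delta = 0.4291


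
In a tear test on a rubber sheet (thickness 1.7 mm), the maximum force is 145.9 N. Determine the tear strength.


Tear strength = force / thickness
= 145.9 / 1.7
= 85.82 N/mm

85.82 N/mm


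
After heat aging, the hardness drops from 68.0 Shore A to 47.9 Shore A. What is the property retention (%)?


Retention = aged / original * 100
= 47.9 / 68.0 * 100
= 70.4%

70.4%


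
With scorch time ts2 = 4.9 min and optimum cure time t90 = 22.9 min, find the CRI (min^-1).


CRI = 100 / (t90 - ts2)
= 100 / (22.9 - 4.9)
= 100 / 18.0
= 5.56 min^-1

5.56 min^-1


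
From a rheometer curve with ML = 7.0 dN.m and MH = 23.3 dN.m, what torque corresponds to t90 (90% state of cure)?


M90 = ML + 0.9 * (MH - ML)
M90 = 7.0 + 0.9 * (23.3 - 7.0)
M90 = 7.0 + 0.9 * 16.3
M90 = 21.67 dN.m

21.67 dN.m


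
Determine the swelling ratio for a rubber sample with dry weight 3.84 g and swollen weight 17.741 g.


Q = W_swollen / W_dry
Q = 17.741 / 3.84
Q = 4.62

Q = 4.62


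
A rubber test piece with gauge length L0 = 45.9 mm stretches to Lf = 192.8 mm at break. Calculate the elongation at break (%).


Elongation = (Lf - L0) / L0 * 100
= (192.8 - 45.9) / 45.9 * 100
= 146.9 / 45.9 * 100
= 320.0%

320.0%


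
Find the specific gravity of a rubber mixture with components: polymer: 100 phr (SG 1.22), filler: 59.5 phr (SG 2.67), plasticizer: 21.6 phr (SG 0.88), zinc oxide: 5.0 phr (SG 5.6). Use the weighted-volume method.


Sum of weights = 186.1
Volume contributions:
  polymer: 100/1.22 = 81.9672
  filler: 59.5/2.67 = 22.2846
  plasticizer: 21.6/0.88 = 24.5455
  zinc oxide: 5.0/5.6 = 0.8929
Sum of volumes = 129.6902
SG = 186.1 / 129.6902 = 1.435

SG = 1.435


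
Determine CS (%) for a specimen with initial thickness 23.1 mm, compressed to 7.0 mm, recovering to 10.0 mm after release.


CS = (t0 - recovered) / (t0 - ts) * 100
= (23.1 - 10.0) / (23.1 - 7.0) * 100
= 13.1 / 16.1 * 100
= 81.4%

81.4%


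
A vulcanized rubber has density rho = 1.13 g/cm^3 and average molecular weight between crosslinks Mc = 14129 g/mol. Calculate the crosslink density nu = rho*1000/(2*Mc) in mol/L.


nu = rho * 1000 / (2 * Mc)
nu = 1.13 * 1000 / (2 * 14129)
nu = 1130.0 / 28258
nu = 0.0400 mol/L

0.0400 mol/L


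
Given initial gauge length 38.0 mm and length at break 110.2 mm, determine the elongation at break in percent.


Elongation = (Lf - L0) / L0 * 100
= (110.2 - 38.0) / 38.0 * 100
= 72.2 / 38.0 * 100
= 190.0%

190.0%


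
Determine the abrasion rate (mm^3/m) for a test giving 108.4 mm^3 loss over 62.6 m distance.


Rate = volume_loss / distance
= 108.4 / 62.6
= 1.732 mm^3/m

1.732 mm^3/m


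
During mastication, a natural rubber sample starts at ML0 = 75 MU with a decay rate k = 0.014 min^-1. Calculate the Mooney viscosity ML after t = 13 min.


ML = ML0 * exp(-k * t)
ML = 75 * exp(-0.014 * 13)
ML = 75 * 0.8336
ML = 62.52 MU

62.52 MU


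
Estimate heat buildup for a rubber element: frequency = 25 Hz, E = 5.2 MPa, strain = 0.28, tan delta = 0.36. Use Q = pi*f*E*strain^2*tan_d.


Q = pi * f * E * strain^2 * tan_d
= pi * 25 * 5.2 * 0.28^2 * 0.36
= pi * 25 * 5.2 * 0.0784 * 0.36
= 11.5269

Q = 11.5269


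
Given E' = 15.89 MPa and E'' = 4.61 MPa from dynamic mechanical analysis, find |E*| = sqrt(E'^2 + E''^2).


|E*| = sqrt(E'^2 + E''^2)
= sqrt(15.89^2 + 4.61^2)
= sqrt(252.4921 + 21.2521)
= 16.545 MPa

16.545 MPa


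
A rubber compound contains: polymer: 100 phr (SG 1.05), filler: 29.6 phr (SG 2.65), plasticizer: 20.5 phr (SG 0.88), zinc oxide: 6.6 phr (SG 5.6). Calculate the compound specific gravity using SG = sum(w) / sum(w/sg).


Sum of weights = 156.7
Volume contributions:
  polymer: 100/1.05 = 95.2381
  filler: 29.6/2.65 = 11.1698
  plasticizer: 20.5/0.88 = 23.2955
  zinc oxide: 6.6/5.6 = 1.1786
Sum of volumes = 130.8819
SG = 156.7 / 130.8819 = 1.197

SG = 1.197


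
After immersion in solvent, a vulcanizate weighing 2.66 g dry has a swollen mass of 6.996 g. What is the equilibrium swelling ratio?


Q = W_swollen / W_dry
Q = 6.996 / 2.66
Q = 2.63

Q = 2.63


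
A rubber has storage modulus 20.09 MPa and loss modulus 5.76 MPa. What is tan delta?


tan delta = E'' / E'
= 5.76 / 20.09
= 0.2867

tan delta = 0.2867


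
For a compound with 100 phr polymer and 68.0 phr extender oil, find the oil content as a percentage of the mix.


Oil % = oil / (100 + oil) * 100
= 68.0 / (100 + 68.0) * 100
= 68.0 / 168.0 * 100
= 40.48%

40.48%


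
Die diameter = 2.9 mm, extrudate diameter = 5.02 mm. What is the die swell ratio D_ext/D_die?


Die swell ratio = D_extrudate / D_die
= 5.02 / 2.9
= 1.731

Die swell = 1.731


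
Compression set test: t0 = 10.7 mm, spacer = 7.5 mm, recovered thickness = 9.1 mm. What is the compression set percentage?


CS = (t0 - recovered) / (t0 - ts) * 100
= (10.7 - 9.1) / (10.7 - 7.5) * 100
= 1.6 / 3.2 * 100
= 50.0%

50.0%


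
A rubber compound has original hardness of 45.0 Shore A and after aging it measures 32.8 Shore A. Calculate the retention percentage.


Retention = aged / original * 100
= 32.8 / 45.0 * 100
= 72.9%

72.9%


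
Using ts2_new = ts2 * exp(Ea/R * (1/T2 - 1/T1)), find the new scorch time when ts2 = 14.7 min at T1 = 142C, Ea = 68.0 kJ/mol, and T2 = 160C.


Convert temperatures: T1 = 142 + 273.15 = 415.15 K, T2 = 160 + 273.15 = 433.15 K
ts2_new = 14.7 * exp(68000 / 8.314 * (1/433.15 - 1/415.15))
1/T2 - 1/T1 = -1.0010e-04
ts2_new = 6.48 min

6.48 min


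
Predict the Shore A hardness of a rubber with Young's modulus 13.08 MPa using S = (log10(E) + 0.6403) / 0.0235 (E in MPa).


log10(E) = 0.0235*S - 0.6403  =>  S = (log10(E) + 0.6403) / 0.0235
log10(13.08) = 1.116608
S = (1.116608 + 0.6403) / 0.0235 = 1.756908 / 0.0235
S = 74.8

Shore A = 74.8


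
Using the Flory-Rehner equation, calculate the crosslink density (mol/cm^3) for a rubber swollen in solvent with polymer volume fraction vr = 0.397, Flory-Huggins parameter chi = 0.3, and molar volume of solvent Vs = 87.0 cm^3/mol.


ln(1 - vr) = ln(1 - 0.397) = -0.5058
Numerator = -((-0.5058) + 0.397 + 0.3 * 0.397^2) = 0.0616
Denominator = 87.0 * (0.397^(1/3) - 0.397/2) = 46.6720
nu = 0.0616 / 46.6720 = 0.0013 mol/cm^3

0.0013 mol/cm^3


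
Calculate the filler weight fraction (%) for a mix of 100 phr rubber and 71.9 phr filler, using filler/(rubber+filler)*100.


Filler % = filler / (rubber + filler) * 100
= 71.9 / (100 + 71.9) * 100
= 71.9 / 171.9 * 100
= 41.83%

41.83%


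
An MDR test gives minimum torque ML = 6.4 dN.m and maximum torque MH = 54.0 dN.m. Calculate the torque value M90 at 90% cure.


M90 = ML + 0.9 * (MH - ML)
M90 = 6.4 + 0.9 * (54.0 - 6.4)
M90 = 6.4 + 0.9 * 47.6
M90 = 49.24 dN.m

49.24 dN.m


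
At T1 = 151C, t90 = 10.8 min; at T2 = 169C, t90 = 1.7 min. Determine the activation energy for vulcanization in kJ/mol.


T1 = 424.15 K, T2 = 442.15 K
1/T1 - 1/T2 = 9.5981e-05
ln(t1/t2) = ln(10.8/1.7) = 1.8489
Ea = 8.314 * 1.8489 / 9.5981e-05 = 160156.3781 J/mol
Ea = 160.16 kJ/mol

160.16 kJ/mol


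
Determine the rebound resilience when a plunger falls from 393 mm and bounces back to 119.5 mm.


Resilience = h_rebound / h_drop * 100
= 119.5 / 393 * 100
= 30.4%

30.4%


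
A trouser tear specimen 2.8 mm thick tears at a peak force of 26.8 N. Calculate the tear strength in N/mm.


Tear strength = force / thickness
= 26.8 / 2.8
= 9.57 N/mm

9.57 N/mm


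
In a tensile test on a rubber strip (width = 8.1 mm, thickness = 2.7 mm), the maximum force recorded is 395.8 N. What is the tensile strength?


Area = width * thickness = 8.1 * 2.7 = 21.87 mm^2
TS = force / area = 395.8 / 21.87 = 18.1 MPa

18.1 MPa


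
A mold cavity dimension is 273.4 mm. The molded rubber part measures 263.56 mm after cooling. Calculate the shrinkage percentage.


Shrinkage = (mold - part) / mold * 100
= (273.4 - 263.56) / 273.4 * 100
= 9.84 / 273.4 * 100
= 3.6%

3.6%


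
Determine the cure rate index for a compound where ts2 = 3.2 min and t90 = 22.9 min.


CRI = 100 / (t90 - ts2)
= 100 / (22.9 - 3.2)
= 100 / 19.7
= 5.08 min^-1

5.08 min^-1


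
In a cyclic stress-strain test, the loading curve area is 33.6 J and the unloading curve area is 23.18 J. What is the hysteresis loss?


Hysteresis loss = loading - unloading
= 33.6 - 23.18
= 10.42 J

10.42 J


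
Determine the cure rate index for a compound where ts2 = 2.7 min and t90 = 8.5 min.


CRI = 100 / (t90 - ts2)
= 100 / (8.5 - 2.7)
= 100 / 5.8
= 17.24 min^-1

17.24 min^-1


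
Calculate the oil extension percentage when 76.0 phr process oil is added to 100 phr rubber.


Oil % = oil / (100 + oil) * 100
= 76.0 / (100 + 76.0) * 100
= 76.0 / 176.0 * 100
= 43.18%

43.18%


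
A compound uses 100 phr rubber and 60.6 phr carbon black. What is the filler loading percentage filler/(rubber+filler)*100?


Filler % = filler / (rubber + filler) * 100
= 60.6 / (100 + 60.6) * 100
= 60.6 / 160.6 * 100
= 37.73%

37.73%


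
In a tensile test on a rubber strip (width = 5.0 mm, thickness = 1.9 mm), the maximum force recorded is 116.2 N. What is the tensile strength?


Area = width * thickness = 5.0 * 1.9 = 9.5 mm^2
TS = force / area = 116.2 / 9.5 = 12.23 MPa

12.23 MPa


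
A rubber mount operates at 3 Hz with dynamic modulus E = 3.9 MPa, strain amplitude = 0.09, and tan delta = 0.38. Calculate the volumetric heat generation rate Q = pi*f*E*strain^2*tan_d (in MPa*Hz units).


Q = pi * f * E * strain^2 * tan_d
= pi * 3 * 3.9 * 0.09^2 * 0.38
= pi * 3 * 3.9 * 0.0081 * 0.38
= 0.1131

Q = 0.1131


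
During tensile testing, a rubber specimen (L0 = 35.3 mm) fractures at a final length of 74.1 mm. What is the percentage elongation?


Elongation = (Lf - L0) / L0 * 100
= (74.1 - 35.3) / 35.3 * 100
= 38.8 / 35.3 * 100
= 109.9%

109.9%


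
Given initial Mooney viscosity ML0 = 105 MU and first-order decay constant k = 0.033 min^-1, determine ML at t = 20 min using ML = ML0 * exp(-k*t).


ML = ML0 * exp(-k * t)
ML = 105 * exp(-0.033 * 20)
ML = 105 * 0.5169
ML = 54.27 MU

54.27 MU


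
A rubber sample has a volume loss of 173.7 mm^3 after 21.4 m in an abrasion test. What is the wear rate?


Rate = volume_loss / distance
= 173.7 / 21.4
= 8.117 mm^3/m

8.117 mm^3/m


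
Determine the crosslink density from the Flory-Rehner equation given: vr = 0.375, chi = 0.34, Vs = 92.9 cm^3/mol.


ln(1 - vr) = ln(1 - 0.375) = -0.4700
Numerator = -((-0.4700) + 0.375 + 0.34 * 0.375^2) = 0.0472
Denominator = 92.9 * (0.375^(1/3) - 0.375/2) = 49.5737
nu = 0.0472 / 49.5737 = 9.5194e-04 mol/cm^3

9.5194e-04 mol/cm^3


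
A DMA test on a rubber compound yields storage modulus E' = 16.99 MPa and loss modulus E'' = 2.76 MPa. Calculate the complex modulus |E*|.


|E*| = sqrt(E'^2 + E''^2)
= sqrt(16.99^2 + 2.76^2)
= sqrt(288.6601 + 7.6176)
= 17.213 MPa

17.213 MPa


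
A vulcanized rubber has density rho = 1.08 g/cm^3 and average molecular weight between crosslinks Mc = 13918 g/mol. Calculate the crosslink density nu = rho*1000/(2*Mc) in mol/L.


nu = rho * 1000 / (2 * Mc)
nu = 1.08 * 1000 / (2 * 13918)
nu = 1080.0 / 27836
nu = 0.0388 mol/L

0.0388 mol/L


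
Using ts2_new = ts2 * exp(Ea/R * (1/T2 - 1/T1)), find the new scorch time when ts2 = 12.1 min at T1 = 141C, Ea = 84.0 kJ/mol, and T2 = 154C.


Convert temperatures: T1 = 141 + 273.15 = 414.15 K, T2 = 154 + 273.15 = 427.15 K
ts2_new = 12.1 * exp(84000 / 8.314 * (1/427.15 - 1/414.15))
1/T2 - 1/T1 = -7.3486e-05
ts2_new = 5.76 min

5.76 min


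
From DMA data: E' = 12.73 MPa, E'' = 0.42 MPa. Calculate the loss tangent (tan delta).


tan delta = E'' / E'
= 0.42 / 12.73
= 0.033

tan delta = 0.033


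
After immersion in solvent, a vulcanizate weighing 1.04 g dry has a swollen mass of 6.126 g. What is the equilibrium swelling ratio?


Q = W_swollen / W_dry
Q = 6.126 / 1.04
Q = 5.89

Q = 5.89


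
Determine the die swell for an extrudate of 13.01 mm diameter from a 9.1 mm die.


Die swell ratio = D_extrudate / D_die
= 13.01 / 9.1
= 1.43

Die swell = 1.43


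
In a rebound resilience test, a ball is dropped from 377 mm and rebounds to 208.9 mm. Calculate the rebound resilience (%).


Resilience = h_rebound / h_drop * 100
= 208.9 / 377 * 100
= 55.4%

55.4%


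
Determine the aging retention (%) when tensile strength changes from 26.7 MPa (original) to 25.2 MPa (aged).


Retention = aged / original * 100
= 25.2 / 26.7 * 100
= 94.4%

94.4%


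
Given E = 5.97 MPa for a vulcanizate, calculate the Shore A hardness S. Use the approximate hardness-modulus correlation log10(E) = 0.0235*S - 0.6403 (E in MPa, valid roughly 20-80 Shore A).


log10(E) = 0.0235*S - 0.6403  =>  S = (log10(E) + 0.6403) / 0.0235
log10(5.97) = 0.775974
S = (0.775974 + 0.6403) / 0.0235 = 1.416274 / 0.0235
S = 60.3

Shore A = 60.3


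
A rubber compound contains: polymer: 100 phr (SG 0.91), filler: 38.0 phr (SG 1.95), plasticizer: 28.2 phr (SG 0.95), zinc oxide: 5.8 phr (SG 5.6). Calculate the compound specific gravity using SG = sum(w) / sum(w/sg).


Sum of weights = 172.0
Volume contributions:
  polymer: 100/0.91 = 109.8901
  filler: 38.0/1.95 = 19.4872
  plasticizer: 28.2/0.95 = 29.6842
  zinc oxide: 5.8/5.6 = 1.0357
Sum of volumes = 160.0972
SG = 172.0 / 160.0972 = 1.074

SG = 1.074


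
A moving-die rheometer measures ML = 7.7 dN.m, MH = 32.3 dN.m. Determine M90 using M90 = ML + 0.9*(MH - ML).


M90 = ML + 0.9 * (MH - ML)
M90 = 7.7 + 0.9 * (32.3 - 7.7)
M90 = 7.7 + 0.9 * 24.6
M90 = 29.84 dN.m

29.84 dN.m


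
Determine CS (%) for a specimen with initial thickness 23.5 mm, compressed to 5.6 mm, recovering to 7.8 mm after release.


CS = (t0 - recovered) / (t0 - ts) * 100
= (23.5 - 7.8) / (23.5 - 5.6) * 100
= 15.7 / 17.9 * 100
= 87.7%

87.7%


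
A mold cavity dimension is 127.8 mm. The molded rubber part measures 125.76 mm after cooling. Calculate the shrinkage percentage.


Shrinkage = (mold - part) / mold * 100
= (127.8 - 125.76) / 127.8 * 100
= 2.04 / 127.8 * 100
= 1.6%

1.6%


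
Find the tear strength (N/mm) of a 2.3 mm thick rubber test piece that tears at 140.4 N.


Tear strength = force / thickness
= 140.4 / 2.3
= 61.04 N/mm

61.04 N/mm


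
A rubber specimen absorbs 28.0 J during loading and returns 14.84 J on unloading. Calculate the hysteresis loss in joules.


Hysteresis loss = loading - unloading
= 28.0 - 14.84
= 13.16 J

13.16 J


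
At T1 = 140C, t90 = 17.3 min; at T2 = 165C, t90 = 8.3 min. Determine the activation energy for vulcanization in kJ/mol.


T1 = 413.15 K, T2 = 438.15 K
1/T1 - 1/T2 = 1.3811e-04
ln(t1/t2) = ln(17.3/8.3) = 0.7345
Ea = 8.314 * 0.7345 / 1.3811e-04 = 44214.3661 J/mol
Ea = 44.21 kJ/mol

44.21 kJ/mol


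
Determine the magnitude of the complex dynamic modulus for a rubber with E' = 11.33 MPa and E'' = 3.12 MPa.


|E*| = sqrt(E'^2 + E''^2)
= sqrt(11.33^2 + 3.12^2)
= sqrt(128.3689 + 9.7344)
= 11.752 MPa

11.752 MPa


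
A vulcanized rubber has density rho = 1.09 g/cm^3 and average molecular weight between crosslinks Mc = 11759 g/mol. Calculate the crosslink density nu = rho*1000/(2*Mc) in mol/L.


nu = rho * 1000 / (2 * Mc)
nu = 1.09 * 1000 / (2 * 11759)
nu = 1090.0 / 23518
nu = 0.0463 mol/L

0.0463 mol/L


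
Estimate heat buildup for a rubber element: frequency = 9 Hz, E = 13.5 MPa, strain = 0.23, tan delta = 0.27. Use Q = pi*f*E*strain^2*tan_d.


Q = pi * f * E * strain^2 * tan_d
= pi * 9 * 13.5 * 0.23^2 * 0.27
= pi * 9 * 13.5 * 0.0529 * 0.27
= 5.4519

Q = 5.4519


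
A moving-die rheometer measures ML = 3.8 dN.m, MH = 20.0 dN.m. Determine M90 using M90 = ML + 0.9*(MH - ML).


M90 = ML + 0.9 * (MH - ML)
M90 = 3.8 + 0.9 * (20.0 - 3.8)
M90 = 3.8 + 0.9 * 16.2
M90 = 18.38 dN.m

18.38 dN.m


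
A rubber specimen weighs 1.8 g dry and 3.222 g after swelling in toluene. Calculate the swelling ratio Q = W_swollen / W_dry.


Q = W_swollen / W_dry
Q = 3.222 / 1.8
Q = 1.79

Q = 1.79


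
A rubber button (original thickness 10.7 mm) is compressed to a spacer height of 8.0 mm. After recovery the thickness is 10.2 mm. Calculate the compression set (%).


CS = (t0 - recovered) / (t0 - ts) * 100
= (10.7 - 10.2) / (10.7 - 8.0) * 100
= 0.5 / 2.7 * 100
= 18.5%

18.5%


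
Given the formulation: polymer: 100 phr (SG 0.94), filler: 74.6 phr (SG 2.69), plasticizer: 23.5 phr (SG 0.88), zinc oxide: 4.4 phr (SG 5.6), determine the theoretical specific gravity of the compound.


Sum of weights = 202.5
Volume contributions:
  polymer: 100/0.94 = 106.3830
  filler: 74.6/2.69 = 27.7323
  plasticizer: 23.5/0.88 = 26.7045
  zinc oxide: 4.4/5.6 = 0.7857
Sum of volumes = 161.6056
SG = 202.5 / 161.6056 = 1.253

SG = 1.253


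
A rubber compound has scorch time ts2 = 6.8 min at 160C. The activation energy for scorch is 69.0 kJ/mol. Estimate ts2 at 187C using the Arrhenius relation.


Convert temperatures: T1 = 160 + 273.15 = 433.15 K, T2 = 187 + 273.15 = 460.15 K
ts2_new = 6.8 * exp(69000 / 8.314 * (1/460.15 - 1/433.15))
1/T2 - 1/T1 = -1.3546e-04
ts2_new = 2.21 min

2.21 min


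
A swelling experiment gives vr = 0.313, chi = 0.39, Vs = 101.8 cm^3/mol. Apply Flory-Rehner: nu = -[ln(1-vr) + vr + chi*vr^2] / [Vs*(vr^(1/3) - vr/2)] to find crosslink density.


ln(1 - vr) = ln(1 - 0.313) = -0.3754
Numerator = -((-0.3754) + 0.313 + 0.39 * 0.313^2) = 0.0242
Denominator = 101.8 * (0.313^(1/3) - 0.313/2) = 53.1871
nu = 0.0242 / 53.1871 = 4.5524e-04 mol/cm^3

4.5524e-04 mol/cm^3


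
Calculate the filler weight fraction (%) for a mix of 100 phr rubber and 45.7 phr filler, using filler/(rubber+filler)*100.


Filler % = filler / (rubber + filler) * 100
= 45.7 / (100 + 45.7) * 100
= 45.7 / 145.7 * 100
= 31.37%

31.37%


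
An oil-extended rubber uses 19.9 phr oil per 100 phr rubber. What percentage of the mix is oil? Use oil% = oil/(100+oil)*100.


Oil % = oil / (100 + oil) * 100
= 19.9 / (100 + 19.9) * 100
= 19.9 / 119.9 * 100
= 16.6%

16.6%


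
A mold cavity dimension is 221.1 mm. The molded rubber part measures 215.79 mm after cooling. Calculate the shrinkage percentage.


Shrinkage = (mold - part) / mold * 100
= (221.1 - 215.79) / 221.1 * 100
= 5.31 / 221.1 * 100
= 2.4%

2.4%


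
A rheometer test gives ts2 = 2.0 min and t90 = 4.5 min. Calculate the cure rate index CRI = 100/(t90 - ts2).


CRI = 100 / (t90 - ts2)
= 100 / (4.5 - 2.0)
= 100 / 2.5
= 40.0 min^-1

40.0 min^-1


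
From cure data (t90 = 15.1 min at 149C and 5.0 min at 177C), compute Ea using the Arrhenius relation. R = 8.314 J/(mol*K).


T1 = 422.15 K, T2 = 450.15 K
1/T1 - 1/T2 = 1.4734e-04
ln(t1/t2) = ln(15.1/5.0) = 1.1053
Ea = 8.314 * 1.1053 / 1.4734e-04 = 62364.7585 J/mol
Ea = 62.36 kJ/mol

62.36 kJ/mol


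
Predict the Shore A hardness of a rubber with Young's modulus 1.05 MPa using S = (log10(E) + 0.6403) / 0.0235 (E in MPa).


log10(E) = 0.0235*S - 0.6403  =>  S = (log10(E) + 0.6403) / 0.0235
log10(1.05) = 0.021189
S = (0.021189 + 0.6403) / 0.0235 = 0.661489 / 0.0235
S = 28.1

Shore A = 28.1


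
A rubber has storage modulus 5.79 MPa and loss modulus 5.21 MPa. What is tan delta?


tan delta = E'' / E'
= 5.21 / 5.79
= 0.8998

tan delta = 0.8998


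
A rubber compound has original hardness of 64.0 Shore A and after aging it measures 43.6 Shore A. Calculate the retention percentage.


Retention = aged / original * 100
= 43.6 / 64.0 * 100
= 68.1%

68.1%


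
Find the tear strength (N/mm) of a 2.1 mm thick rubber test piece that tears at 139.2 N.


Tear strength = force / thickness
= 139.2 / 2.1
= 66.29 N/mm

66.29 N/mm


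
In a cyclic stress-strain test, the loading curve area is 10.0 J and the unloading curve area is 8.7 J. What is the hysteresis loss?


Hysteresis loss = loading - unloading
= 10.0 - 8.7
= 1.3 J

1.3 J


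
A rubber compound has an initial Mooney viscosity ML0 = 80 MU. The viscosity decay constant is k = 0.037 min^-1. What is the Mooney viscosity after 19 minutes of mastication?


ML = ML0 * exp(-k * t)
ML = 80 * exp(-0.037 * 19)
ML = 80 * 0.4951
ML = 39.61 MU

39.61 MU


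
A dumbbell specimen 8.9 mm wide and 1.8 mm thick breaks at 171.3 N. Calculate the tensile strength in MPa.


Area = width * thickness = 8.9 * 1.8 = 16.02 mm^2
TS = force / area = 171.3 / 16.02 = 10.69 MPa

10.69 MPa


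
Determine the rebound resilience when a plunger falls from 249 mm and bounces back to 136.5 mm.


Resilience = h_rebound / h_drop * 100
= 136.5 / 249 * 100
= 54.8%

54.8%


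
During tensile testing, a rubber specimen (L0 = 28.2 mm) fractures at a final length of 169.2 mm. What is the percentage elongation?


Elongation = (Lf - L0) / L0 * 100
= (169.2 - 28.2) / 28.2 * 100
= 141.0 / 28.2 * 100
= 500.0%

500.0%


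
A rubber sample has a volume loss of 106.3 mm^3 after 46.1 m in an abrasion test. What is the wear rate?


Rate = volume_loss / distance
= 106.3 / 46.1
= 2.306 mm^3/m

2.306 mm^3/m


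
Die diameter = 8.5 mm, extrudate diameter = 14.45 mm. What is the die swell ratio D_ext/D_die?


Die swell ratio = D_extrudate / D_die
= 14.45 / 8.5
= 1.7

Die swell = 1.7


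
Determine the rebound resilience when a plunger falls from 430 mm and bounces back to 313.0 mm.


Resilience = h_rebound / h_drop * 100
= 313.0 / 430 * 100
= 72.8%

72.8%


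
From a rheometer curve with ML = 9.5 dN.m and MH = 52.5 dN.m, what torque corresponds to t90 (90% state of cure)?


M90 = ML + 0.9 * (MH - ML)
M90 = 9.5 + 0.9 * (52.5 - 9.5)
M90 = 9.5 + 0.9 * 43.0
M90 = 48.2 dN.m

48.2 dN.m


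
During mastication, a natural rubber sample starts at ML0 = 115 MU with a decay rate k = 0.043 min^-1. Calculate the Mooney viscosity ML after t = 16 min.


ML = ML0 * exp(-k * t)
ML = 115 * exp(-0.043 * 16)
ML = 115 * 0.5026
ML = 57.8 MU

57.8 MU


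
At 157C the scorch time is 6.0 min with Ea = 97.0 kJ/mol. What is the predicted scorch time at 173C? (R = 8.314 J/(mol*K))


Convert temperatures: T1 = 157 + 273.15 = 430.15 K, T2 = 173 + 273.15 = 446.15 K
ts2_new = 6.0 * exp(97000 / 8.314 * (1/446.15 - 1/430.15))
1/T2 - 1/T1 = -8.3372e-05
ts2_new = 2.27 min

2.27 min


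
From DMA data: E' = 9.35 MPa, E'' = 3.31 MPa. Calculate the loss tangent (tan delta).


tan delta = E'' / E'
= 3.31 / 9.35
= 0.354

tan delta = 0.354


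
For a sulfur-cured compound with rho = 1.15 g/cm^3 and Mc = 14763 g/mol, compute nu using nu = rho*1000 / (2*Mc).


nu = rho * 1000 / (2 * Mc)
nu = 1.15 * 1000 / (2 * 14763)
nu = 1150.0 / 29526
nu = 0.0389 mol/L

0.0389 mol/L


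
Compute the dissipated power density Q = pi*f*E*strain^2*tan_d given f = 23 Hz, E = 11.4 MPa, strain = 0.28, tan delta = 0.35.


Q = pi * f * E * strain^2 * tan_d
= pi * 23 * 11.4 * 0.28^2 * 0.35
= pi * 23 * 11.4 * 0.0784 * 0.35
= 22.6030

Q = 22.6030


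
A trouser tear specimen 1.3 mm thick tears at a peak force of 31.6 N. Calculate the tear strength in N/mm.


Tear strength = force / thickness
= 31.6 / 1.3
= 24.31 N/mm

24.31 N/mm


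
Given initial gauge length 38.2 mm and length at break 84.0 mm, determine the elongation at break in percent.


Elongation = (Lf - L0) / L0 * 100
= (84.0 - 38.2) / 38.2 * 100
= 45.8 / 38.2 * 100
= 119.9%

119.9%


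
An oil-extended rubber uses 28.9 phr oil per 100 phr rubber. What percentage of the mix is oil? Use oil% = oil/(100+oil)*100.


Oil % = oil / (100 + oil) * 100
= 28.9 / (100 + 28.9) * 100
= 28.9 / 128.9 * 100
= 22.42%

22.42%


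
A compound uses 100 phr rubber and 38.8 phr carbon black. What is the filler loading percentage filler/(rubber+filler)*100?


Filler % = filler / (rubber + filler) * 100
= 38.8 / (100 + 38.8) * 100
= 38.8 / 138.8 * 100
= 27.95%

27.95%


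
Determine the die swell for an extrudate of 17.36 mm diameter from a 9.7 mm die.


Die swell ratio = D_extrudate / D_die
= 17.36 / 9.7
= 1.79

Die swell = 1.79


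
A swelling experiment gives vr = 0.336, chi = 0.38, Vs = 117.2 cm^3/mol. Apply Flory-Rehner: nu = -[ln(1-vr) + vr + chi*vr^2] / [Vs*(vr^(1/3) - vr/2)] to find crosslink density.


ln(1 - vr) = ln(1 - 0.336) = -0.4095
Numerator = -((-0.4095) + 0.336 + 0.38 * 0.336^2) = 0.0306
Denominator = 117.2 * (0.336^(1/3) - 0.336/2) = 61.7885
nu = 0.0306 / 61.7885 = 4.9480e-04 mol/cm^3

4.9480e-04 mol/cm^3


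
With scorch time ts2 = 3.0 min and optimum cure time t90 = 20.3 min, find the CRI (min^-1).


CRI = 100 / (t90 - ts2)
= 100 / (20.3 - 3.0)
= 100 / 17.3
= 5.78 min^-1

5.78 min^-1


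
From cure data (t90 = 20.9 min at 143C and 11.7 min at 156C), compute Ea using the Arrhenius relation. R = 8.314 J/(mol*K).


T1 = 416.15 K, T2 = 429.15 K
1/T1 - 1/T2 = 7.2792e-05
ln(t1/t2) = ln(20.9/11.7) = 0.5802
Ea = 8.314 * 0.5802 / 7.2792e-05 = 66263.3981 J/mol
Ea = 66.26 kJ/mol

66.26 kJ/mol
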